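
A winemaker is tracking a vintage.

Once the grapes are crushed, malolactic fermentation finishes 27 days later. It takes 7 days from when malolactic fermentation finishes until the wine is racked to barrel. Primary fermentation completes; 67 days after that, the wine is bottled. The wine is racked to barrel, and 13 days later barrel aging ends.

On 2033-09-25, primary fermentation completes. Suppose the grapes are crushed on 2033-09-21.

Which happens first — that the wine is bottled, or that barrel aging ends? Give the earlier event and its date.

Primary fermentation completes: Sep 25, 2033.
The wine is bottled: Sep 25, 2033 + 67 days = Dec 1, 2033.
The grapes are crushed: Sep 21, 2033.
Malolactic fermentation finishes: Sep 21, 2033 + 27 days = Oct 18, 2033.
The wine is racked to barrel: Oct 18, 2033 + 7 days = Oct 25, 2033.
Barrel aging ends: Oct 25, 2033 + 13 days = Nov 7, 2033.
Comparing: the wine is bottled on Dec 1, 2033 vs barrel aging ends on Nov 7, 2033. Earlier: barrel aging ends.

Barrel aging ends — 2033-11-07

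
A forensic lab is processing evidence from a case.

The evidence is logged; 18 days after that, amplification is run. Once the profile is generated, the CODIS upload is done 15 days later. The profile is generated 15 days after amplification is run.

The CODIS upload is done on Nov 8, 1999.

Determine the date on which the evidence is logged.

The CODIS upload is done: Nov 8, 1999.
The profile is generated: Nov 8, 1999 − 15 days = Oct 24, 1999.
Amplification is run: Oct 24, 1999 − 15 days = Oct 9, 1999.
The evidence is logged: Oct 9, 1999 − 18 days = Sep 21, 1999.

Sep 21, 1999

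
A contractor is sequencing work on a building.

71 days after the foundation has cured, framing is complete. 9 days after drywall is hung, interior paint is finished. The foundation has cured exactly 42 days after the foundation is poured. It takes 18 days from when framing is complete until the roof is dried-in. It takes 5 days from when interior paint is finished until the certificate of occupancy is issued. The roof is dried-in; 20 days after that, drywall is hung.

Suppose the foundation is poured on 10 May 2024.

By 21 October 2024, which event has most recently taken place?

The foundation is poured: May 10, 2024.
The foundation has cured: May 10, 2024 + 42 days = Jun 21, 2024.
Framing is complete: Jun 21, 2024 + 71 days = Aug 31, 2024.
The roof is dried-in: Aug 31, 2024 + 18 days = Sep 18, 2024.
Drywall is hung: Sep 18, 2024 + 20 days = Oct 8, 2024.
Interior paint is finished: Oct 8, 2024 + 9 days = Oct 17, 2024.
The certificate of occupancy is issued: Oct 17, 2024 + 5 days = Oct 22, 2024.
Oct 21, 2024 falls between when interior paint is finished (Oct 17, 2024) and when the certificate of occupancy is issued (Oct 22, 2024).

Interior paint is finished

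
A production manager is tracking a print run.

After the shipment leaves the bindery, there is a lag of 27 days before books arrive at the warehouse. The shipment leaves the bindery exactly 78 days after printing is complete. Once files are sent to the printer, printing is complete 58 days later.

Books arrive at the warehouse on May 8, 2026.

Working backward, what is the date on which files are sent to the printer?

Nov 26, 2025

Books arrive at the warehouse: May 8, 2026.
The shipment leaves the bindery: May 8, 2026 − 27 days = Apr 11, 2026.
Printing is complete: Apr 11, 2026 − 78 days = Jan 23, 2026.
Files are sent to the printer: Jan 23, 2026 − 58 days = Nov 26, 2025.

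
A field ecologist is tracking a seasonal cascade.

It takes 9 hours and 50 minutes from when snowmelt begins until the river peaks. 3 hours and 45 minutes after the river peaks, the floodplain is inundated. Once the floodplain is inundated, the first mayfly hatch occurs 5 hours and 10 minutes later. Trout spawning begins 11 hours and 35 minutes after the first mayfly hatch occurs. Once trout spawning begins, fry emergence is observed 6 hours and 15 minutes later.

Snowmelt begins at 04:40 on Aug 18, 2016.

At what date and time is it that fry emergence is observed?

Snowmelt begins: 04:40 Aug 18, 2016.
The river peaks: 04:40 Aug 18, 2016 + 9h50m = 14:30 Aug 18, 2016.
The floodplain is inundated: 14:30 Aug 18, 2016 + 3h45m = 18:15 Aug 18, 2016.
The first mayfly hatch occurs: 18:15 Aug 18, 2016 + 5h10m = 23:25 Aug 18, 2016.
Trout spawning begins: 23:25 Aug 18, 2016 + 11h35m = 11:00 Aug 19, 2016.
Fry emergence is observed: 11:00 Aug 19, 2016 + 6h15m = 17:15 Aug 19, 2016.

17:15 on Aug 19, 2016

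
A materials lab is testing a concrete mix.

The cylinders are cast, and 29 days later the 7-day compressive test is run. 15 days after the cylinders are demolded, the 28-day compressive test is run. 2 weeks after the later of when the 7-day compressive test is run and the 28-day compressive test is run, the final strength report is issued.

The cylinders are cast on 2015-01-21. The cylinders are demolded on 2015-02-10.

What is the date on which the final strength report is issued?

2015-03-11

The cylinders are cast: Jan 21, 2015.
The 7-day compressive test is run: Jan 21, 2015 + 29 days = Feb 19, 2015.
The cylinders are demolded: Feb 10, 2015.
The 28-day compressive test is run: Feb 10, 2015 + 15 days = Feb 25, 2015.
Both prerequisites met — the 7-day compressive test is run (Feb 19, 2015), the 28-day compressive test is run (Feb 25, 2015); the later is Feb 25, 2015.
The final strength report is issued: Feb 25, 2015 + 2 weeks = Mar 11, 2015.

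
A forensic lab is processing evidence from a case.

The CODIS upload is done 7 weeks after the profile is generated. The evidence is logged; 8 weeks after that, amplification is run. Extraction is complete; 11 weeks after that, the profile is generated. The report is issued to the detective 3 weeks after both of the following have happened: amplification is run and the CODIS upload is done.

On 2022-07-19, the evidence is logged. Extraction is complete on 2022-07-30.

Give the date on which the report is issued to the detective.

2022-12-24

The evidence is logged: Jul 19, 2022.
Amplification is run: Jul 19, 2022 + 8 weeks = Sep 13, 2022.
Extraction is complete: Jul 30, 2022.
The profile is generated: Jul 30, 2022 + 11 weeks = Oct 15, 2022.
The CODIS upload is done: Oct 15, 2022 + 7 weeks = Dec 3, 2022.
Both prerequisites met — amplification is run (Sep 13, 2022), the CODIS upload is done (Dec 3, 2022); the later is Dec 3, 2022.
The report is issued to the detective: Dec 3, 2022 + 3 weeks = Dec 24, 2022.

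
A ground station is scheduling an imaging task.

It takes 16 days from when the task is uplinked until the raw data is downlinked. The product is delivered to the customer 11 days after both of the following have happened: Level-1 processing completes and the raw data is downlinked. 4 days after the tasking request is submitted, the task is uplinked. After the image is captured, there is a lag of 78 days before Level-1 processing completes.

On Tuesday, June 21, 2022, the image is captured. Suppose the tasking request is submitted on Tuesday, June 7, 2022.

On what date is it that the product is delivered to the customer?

The image is captured: Jun 21, 2022.
Level-1 processing completes: Jun 21, 2022 + 78 days = Sep 7, 2022.
The tasking request is submitted: Jun 7, 2022.
The task is uplinked: Jun 7, 2022 + 4 days = Jun 11, 2022.
The raw data is downlinked: Jun 11, 2022 + 16 days = Jun 27, 2022.
Both prerequisites met — Level-1 processing completes (Sep 7, 2022), the raw data is downlinked (Jun 27, 2022); the later is Sep 7, 2022.
The product is delivered to the customer: Sep 7, 2022 + 11 days = Sep 18, 2022.

Sunday, September 18, 2022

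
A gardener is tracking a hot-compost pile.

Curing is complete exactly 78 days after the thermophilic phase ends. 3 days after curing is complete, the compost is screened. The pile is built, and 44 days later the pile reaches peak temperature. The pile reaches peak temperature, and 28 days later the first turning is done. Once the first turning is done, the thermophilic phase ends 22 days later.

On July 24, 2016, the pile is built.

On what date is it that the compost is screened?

January 15, 2017

The pile is built: Jul 24, 2016.
The pile reaches peak temperature: Jul 24, 2016 + 44 days = Sep 6, 2016.
The first turning is done: Sep 6, 2016 + 28 days = Oct 4, 2016.
The thermophilic phase ends: Oct 4, 2016 + 22 days = Oct 26, 2016.
Curing is complete: Oct 26, 2016 + 78 days = Jan 12, 2017.
The compost is screened: Jan 12, 2017 + 3 days = Jan 15, 2017.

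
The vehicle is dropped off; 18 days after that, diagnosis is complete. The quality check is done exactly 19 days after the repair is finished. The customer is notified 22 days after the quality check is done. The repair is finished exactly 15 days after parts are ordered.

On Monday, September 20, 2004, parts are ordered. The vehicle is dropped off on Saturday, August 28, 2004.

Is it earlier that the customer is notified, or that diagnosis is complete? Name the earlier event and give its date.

Diagnosis is complete — Wednesday, September 15, 2004

Parts are ordered: Sep 20, 2004.
The repair is finished: Sep 20, 2004 + 15 days = Oct 5, 2004.
The quality check is done: Oct 5, 2004 + 19 days = Oct 24, 2004.
The customer is notified: Oct 24, 2004 + 22 days = Nov 15, 2004.
The vehicle is dropped off: Aug 28, 2004.
Diagnosis is complete: Aug 28, 2004 + 18 days = Sep 15, 2004.
Comparing: the customer is notified on Nov 15, 2004 vs diagnosis is complete on Sep 15, 2004. Earlier: diagnosis is complete.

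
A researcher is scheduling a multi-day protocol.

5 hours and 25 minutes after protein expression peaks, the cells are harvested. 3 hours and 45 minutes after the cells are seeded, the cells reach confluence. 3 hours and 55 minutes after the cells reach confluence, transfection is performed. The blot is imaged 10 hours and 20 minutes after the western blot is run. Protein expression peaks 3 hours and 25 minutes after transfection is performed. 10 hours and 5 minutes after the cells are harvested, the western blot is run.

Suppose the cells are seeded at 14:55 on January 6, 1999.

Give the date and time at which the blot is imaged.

The cells are seeded: 14:55 Jan 6, 1999.
The cells reach confluence: 14:55 Jan 6, 1999 + 3h45m = 18:40 Jan 6, 1999.
Transfection is performed: 18:40 Jan 6, 1999 + 3h55m = 22:35 Jan 6, 1999.
Protein expression peaks: 22:35 Jan 6, 1999 + 3h25m = 02:00 Jan 7, 1999.
The cells are harvested: 02:00 Jan 7, 1999 + 5h25m = 07:25 Jan 7, 1999.
The western blot is run: 07:25 Jan 7, 1999 + 10h05m = 17:30 Jan 7, 1999.
The blot is imaged: 17:30 Jan 7, 1999 + 10h20m = 03:50 Jan 8, 1999.

03:50 on January 8, 1999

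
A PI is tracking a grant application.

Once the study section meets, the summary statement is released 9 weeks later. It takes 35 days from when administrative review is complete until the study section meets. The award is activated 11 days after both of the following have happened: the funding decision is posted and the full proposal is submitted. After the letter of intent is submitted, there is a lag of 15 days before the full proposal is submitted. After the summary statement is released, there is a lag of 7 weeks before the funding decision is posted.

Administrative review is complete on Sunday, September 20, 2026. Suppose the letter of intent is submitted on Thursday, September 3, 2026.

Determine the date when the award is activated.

Thursday, February 25, 2027

Administrative review is complete: Sep 20, 2026.
The study section meets: Sep 20, 2026 + 35 days = Oct 25, 2026.
The summary statement is released: Oct 25, 2026 + 9 weeks = Dec 27, 2026.
The funding decision is posted: Dec 27, 2026 + 7 weeks = Feb 14, 2027.
The letter of intent is submitted: Sep 3, 2026.
The full proposal is submitted: Sep 3, 2026 + 15 days = Sep 18, 2026.
Both prerequisites met — the funding decision is posted (Feb 14, 2027), the full proposal is submitted (Sep 18, 2026); the later is Feb 14, 2027.
The award is activated: Feb 14, 2027 + 11 days = Feb 25, 2027.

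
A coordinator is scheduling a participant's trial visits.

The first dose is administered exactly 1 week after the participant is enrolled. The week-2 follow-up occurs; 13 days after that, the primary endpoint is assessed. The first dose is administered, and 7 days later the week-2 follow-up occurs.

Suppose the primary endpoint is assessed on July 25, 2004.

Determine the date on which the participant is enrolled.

The primary endpoint is assessed: Jul 25, 2004.
The week-2 follow-up occurs: Jul 25, 2004 − 13 days = Jul 12, 2004.
The first dose is administered: Jul 12, 2004 − 7 days = Jul 5, 2004.
The participant is enrolled: Jul 5, 2004 − 1 week = Jun 28, 2004.

June 28, 2004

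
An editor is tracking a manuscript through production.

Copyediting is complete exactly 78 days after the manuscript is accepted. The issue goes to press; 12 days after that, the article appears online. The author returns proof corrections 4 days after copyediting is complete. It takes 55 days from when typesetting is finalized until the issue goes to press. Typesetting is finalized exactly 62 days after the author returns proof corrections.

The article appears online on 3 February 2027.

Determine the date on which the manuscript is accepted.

The article appears online: Feb 3, 2027.
The issue goes to press: Feb 3, 2027 − 12 days = Jan 22, 2027.
Typesetting is finalized: Jan 22, 2027 − 55 days = Nov 28, 2026.
The author returns proof corrections: Nov 28, 2026 − 62 days = Sep 27, 2026.
Copyediting is complete: Sep 27, 2026 − 4 days = Sep 23, 2026.
The manuscript is accepted: Sep 23, 2026 − 78 days = Jul 7, 2026.

7 July 2026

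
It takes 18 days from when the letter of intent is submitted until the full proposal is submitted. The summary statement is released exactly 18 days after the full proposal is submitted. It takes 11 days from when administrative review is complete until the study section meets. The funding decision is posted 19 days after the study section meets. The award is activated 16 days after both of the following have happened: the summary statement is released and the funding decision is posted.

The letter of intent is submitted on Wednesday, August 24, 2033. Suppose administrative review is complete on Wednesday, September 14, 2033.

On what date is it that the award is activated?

The letter of intent is submitted: Aug 24, 2033.
The full proposal is submitted: Aug 24, 2033 + 18 days = Sep 11, 2033.
The summary statement is released: Sep 11, 2033 + 18 days = Sep 29, 2033.
Administrative review is complete: Sep 14, 2033.
The study section meets: Sep 14, 2033 + 11 days = Sep 25, 2033.
The funding decision is posted: Sep 25, 2033 + 19 days = Oct 14, 2033.
Both prerequisites met — the summary statement is released (Sep 29, 2033), the funding decision is posted (Oct 14, 2033); the later is Oct 14, 2033.
The award is activated: Oct 14, 2033 + 16 days = Oct 30, 2033.

Sunday, October 30, 2033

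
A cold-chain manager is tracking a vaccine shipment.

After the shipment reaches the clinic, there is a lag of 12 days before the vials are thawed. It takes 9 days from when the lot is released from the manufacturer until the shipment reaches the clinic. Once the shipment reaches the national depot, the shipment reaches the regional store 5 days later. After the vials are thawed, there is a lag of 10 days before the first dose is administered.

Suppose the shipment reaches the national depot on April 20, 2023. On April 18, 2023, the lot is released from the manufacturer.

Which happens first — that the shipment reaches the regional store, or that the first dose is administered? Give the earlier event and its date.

The shipment reaches the national depot: Apr 20, 2023.
The shipment reaches the regional store: Apr 20, 2023 + 5 days = Apr 25, 2023.
The lot is released from the manufacturer: Apr 18, 2023.
The shipment reaches the clinic: Apr 18, 2023 + 9 days = Apr 27, 2023.
The vials are thawed: Apr 27, 2023 + 12 days = May 9, 2023.
The first dose is administered: May 9, 2023 + 10 days = May 19, 2023.
Comparing: the shipment reaches the regional store on Apr 25, 2023 vs the first dose is administered on May 19, 2023. Earlier: the shipment reaches the regional store.

The shipment reaches the regional store — April 25, 2023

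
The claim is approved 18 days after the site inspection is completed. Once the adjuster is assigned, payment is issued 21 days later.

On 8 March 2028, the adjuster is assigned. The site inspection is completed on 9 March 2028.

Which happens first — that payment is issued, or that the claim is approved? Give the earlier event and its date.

The adjuster is assigned: Mar 8, 2028.
Payment is issued: Mar 8, 2028 + 21 days = Mar 29, 2028.
The site inspection is completed: Mar 9, 2028.
The claim is approved: Mar 9, 2028 + 18 days = Mar 27, 2028.
Comparing: payment is issued on Mar 29, 2028 vs the claim is approved on Mar 27, 2028. Earlier: the claim is approved.

The claim is approved — 27 March 2028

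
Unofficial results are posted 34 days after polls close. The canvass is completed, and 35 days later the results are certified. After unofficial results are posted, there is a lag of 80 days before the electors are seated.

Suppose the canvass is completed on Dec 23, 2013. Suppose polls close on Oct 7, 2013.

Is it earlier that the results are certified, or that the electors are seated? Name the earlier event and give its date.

The canvass is completed: Dec 23, 2013.
The results are certified: Dec 23, 2013 + 35 days = Jan 27, 2014.
Polls close: Oct 7, 2013.
Unofficial results are posted: Oct 7, 2013 + 34 days = Nov 10, 2013.
The electors are seated: Nov 10, 2013 + 80 days = Jan 29, 2014.
Comparing: the results are certified on Jan 27, 2014 vs the electors are seated on Jan 29, 2014. Earlier: the results are certified.

The results are certified — Jan 27, 2014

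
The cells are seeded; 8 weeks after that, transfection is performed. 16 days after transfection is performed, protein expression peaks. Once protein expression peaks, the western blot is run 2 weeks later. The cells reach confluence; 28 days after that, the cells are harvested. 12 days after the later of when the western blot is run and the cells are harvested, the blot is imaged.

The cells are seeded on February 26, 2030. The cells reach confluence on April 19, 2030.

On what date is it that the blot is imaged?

The cells are seeded: Feb 26, 2030.
Transfection is performed: Feb 26, 2030 + 8 weeks = Apr 23, 2030.
Protein expression peaks: Apr 23, 2030 + 16 days = May 9, 2030.
The western blot is run: May 9, 2030 + 2 weeks = May 23, 2030.
The cells reach confluence: Apr 19, 2030.
The cells are harvested: Apr 19, 2030 + 28 days = May 17, 2030.
Both prerequisites met — the western blot is run (May 23, 2030), the cells are harvested (May 17, 2030); the later is May 23, 2030.
The blot is imaged: May 23, 2030 + 12 days = Jun 4, 2030.

June 4, 2030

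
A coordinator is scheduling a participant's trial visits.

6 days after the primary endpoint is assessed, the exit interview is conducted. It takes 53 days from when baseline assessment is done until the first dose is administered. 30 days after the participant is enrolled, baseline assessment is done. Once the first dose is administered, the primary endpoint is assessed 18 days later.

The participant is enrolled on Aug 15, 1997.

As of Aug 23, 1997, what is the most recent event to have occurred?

The participant is enrolled

The participant is enrolled: Aug 15, 1997.
Baseline assessment is done: Aug 15, 1997 + 30 days = Sep 14, 1997.
The first dose is administered: Sep 14, 1997 + 53 days = Nov 6, 1997.
The primary endpoint is assessed: Nov 6, 1997 + 18 days = Nov 24, 1997.
The exit interview is conducted: Nov 24, 1997 + 6 days = Nov 30, 1997.
Aug 23, 1997 falls between when the participant is enrolled (Aug 15, 1997) and when baseline assessment is done (Sep 14, 1997).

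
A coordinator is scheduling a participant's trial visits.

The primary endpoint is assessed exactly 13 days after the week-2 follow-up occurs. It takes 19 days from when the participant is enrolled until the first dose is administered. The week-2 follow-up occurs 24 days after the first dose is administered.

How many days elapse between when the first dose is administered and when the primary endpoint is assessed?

Causal path: the first dose is administered → the week-2 follow-up occurs → the primary endpoint is assessed.
Total delay along the path: 24 + 13 = 37 days.

37 days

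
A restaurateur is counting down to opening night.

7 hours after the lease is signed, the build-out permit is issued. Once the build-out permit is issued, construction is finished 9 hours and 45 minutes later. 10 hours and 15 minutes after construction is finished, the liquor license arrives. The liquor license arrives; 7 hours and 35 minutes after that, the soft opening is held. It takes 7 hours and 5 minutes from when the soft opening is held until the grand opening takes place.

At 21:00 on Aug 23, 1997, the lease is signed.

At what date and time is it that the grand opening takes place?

The lease is signed: 21:00 Aug 23, 1997.
The build-out permit is issued: 21:00 Aug 23, 1997 + 7h = 04:00 Aug 24, 1997.
Construction is finished: 04:00 Aug 24, 1997 + 9h45m = 13:45 Aug 24, 1997.
The liquor license arrives: 13:45 Aug 24, 1997 + 10h15m = 00:00 Aug 25, 1997.
The soft opening is held: 00:00 Aug 25, 1997 + 7h35m = 07:35 Aug 25, 1997.
The grand opening takes place: 07:35 Aug 25, 1997 + 7h05m = 14:40 Aug 25, 1997.

14:40 on Aug 25, 1997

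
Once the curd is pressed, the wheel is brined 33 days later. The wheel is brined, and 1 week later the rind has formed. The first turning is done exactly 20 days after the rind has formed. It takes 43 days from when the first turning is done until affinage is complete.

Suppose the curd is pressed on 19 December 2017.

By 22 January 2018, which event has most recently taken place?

The curd is pressed: Dec 19, 2017.
The wheel is brined: Dec 19, 2017 + 33 days = Jan 21, 2018.
The rind has formed: Jan 21, 2018 + 1 week = Jan 28, 2018.
The first turning is done: Jan 28, 2018 + 20 days = Feb 17, 2018.
Affinage is complete: Feb 17, 2018 + 43 days = Apr 1, 2018.
Jan 22, 2018 falls between when the wheel is brined (Jan 21, 2018) and when the rind has formed (Jan 28, 2018).

The wheel is brined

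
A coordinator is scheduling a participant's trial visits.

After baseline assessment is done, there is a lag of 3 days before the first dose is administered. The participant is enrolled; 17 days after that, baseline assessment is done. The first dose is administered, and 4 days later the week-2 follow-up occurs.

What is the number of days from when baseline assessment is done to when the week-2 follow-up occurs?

Causal path: baseline assessment is done → the first dose is administered → the week-2 follow-up occurs.
Total delay along the path: 3 + 4 = 7 days.

7 days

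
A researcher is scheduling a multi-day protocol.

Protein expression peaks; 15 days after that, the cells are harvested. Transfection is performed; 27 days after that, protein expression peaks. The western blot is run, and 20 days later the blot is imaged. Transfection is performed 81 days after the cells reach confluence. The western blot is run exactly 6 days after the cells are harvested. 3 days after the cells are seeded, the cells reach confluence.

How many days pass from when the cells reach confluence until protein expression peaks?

Causal path: the cells reach confluence → transfection is performed → protein expression peaks.
Total delay along the path: 81 + 27 = 108 days.

108 days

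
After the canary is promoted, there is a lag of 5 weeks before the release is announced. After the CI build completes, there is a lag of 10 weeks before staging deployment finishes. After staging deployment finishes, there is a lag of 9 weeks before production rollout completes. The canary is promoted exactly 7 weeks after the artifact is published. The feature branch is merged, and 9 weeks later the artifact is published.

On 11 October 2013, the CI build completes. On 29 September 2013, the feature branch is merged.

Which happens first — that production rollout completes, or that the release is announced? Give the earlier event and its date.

The CI build completes: Oct 11, 2013.
Staging deployment finishes: Oct 11, 2013 + 10 weeks = Dec 20, 2013.
Production rollout completes: Dec 20, 2013 + 9 weeks = Feb 21, 2014.
The feature branch is merged: Sep 29, 2013.
The artifact is published: Sep 29, 2013 + 9 weeks = Dec 1, 2013.
The canary is promoted: Dec 1, 2013 + 7 weeks = Jan 19, 2014.
The release is announced: Jan 19, 2014 + 5 weeks = Feb 23, 2014.
Comparing: production rollout completes on Feb 21, 2014 vs the release is announced on Feb 23, 2014. Earlier: production rollout completes.

Production rollout completes — 21 February 2014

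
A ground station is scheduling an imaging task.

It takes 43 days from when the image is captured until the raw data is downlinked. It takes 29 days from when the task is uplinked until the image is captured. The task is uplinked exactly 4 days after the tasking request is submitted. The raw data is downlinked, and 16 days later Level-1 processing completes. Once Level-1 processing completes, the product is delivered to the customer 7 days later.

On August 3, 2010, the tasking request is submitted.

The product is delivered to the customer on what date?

November 10, 2010

The tasking request is submitted: Aug 3, 2010.
The task is uplinked: Aug 3, 2010 + 4 days = Aug 7, 2010.
The image is captured: Aug 7, 2010 + 29 days = Sep 5, 2010.
The raw data is downlinked: Sep 5, 2010 + 43 days = Oct 18, 2010.
Level-1 processing completes: Oct 18, 2010 + 16 days = Nov 3, 2010.
The product is delivered to the customer: Nov 3, 2010 + 7 days = Nov 10, 2010.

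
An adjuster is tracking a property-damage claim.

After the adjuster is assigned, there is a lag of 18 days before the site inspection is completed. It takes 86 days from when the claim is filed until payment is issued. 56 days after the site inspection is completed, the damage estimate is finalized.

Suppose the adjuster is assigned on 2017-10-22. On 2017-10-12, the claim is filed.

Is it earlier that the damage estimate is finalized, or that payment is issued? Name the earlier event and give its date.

The adjuster is assigned: Oct 22, 2017.
The site inspection is completed: Oct 22, 2017 + 18 days = Nov 9, 2017.
The damage estimate is finalized: Nov 9, 2017 + 56 days = Jan 4, 2018.
The claim is filed: Oct 12, 2017.
Payment is issued: Oct 12, 2017 + 86 days = Jan 6, 2018.
Comparing: the damage estimate is finalized on Jan 4, 2018 vs payment is issued on Jan 6, 2018. Earlier: the damage estimate is finalized.

The damage estimate is finalized — 2018-01-04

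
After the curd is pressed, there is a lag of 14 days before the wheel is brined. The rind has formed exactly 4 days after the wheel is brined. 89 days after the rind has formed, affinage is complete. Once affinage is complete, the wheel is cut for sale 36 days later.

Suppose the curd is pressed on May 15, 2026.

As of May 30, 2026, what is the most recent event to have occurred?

The wheel is brined

The curd is pressed: May 15, 2026.
The wheel is brined: May 15, 2026 + 14 days = May 29, 2026.
The rind has formed: May 29, 2026 + 4 days = Jun 2, 2026.
Affinage is complete: Jun 2, 2026 + 89 days = Aug 30, 2026.
The wheel is cut for sale: Aug 30, 2026 + 36 days = Oct 5, 2026.
May 30, 2026 falls between when the wheel is brined (May 29, 2026) and when the rind has formed (Jun 2, 2026).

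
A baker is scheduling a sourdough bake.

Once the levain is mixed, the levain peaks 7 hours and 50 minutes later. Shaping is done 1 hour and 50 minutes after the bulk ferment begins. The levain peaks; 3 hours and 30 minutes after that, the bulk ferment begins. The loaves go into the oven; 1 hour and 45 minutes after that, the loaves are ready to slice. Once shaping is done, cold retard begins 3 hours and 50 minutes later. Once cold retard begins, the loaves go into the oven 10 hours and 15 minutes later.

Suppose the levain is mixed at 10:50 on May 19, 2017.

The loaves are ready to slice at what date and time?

The levain is mixed: 10:50 May 19, 2017.
The levain peaks: 10:50 May 19, 2017 + 7h50m = 18:40 May 19, 2017.
The bulk ferment begins: 18:40 May 19, 2017 + 3h30m = 22:10 May 19, 2017.
Shaping is done: 22:10 May 19, 2017 + 1h50m = 00:00 May 20, 2017.
Cold retard begins: 00:00 May 20, 2017 + 3h50m = 03:50 May 20, 2017.
The loaves go into the oven: 03:50 May 20, 2017 + 10h15m = 14:05 May 20, 2017.
The loaves are ready to slice: 14:05 May 20, 2017 + 1h45m = 15:50 May 20, 2017.

15:50 on May 20, 2017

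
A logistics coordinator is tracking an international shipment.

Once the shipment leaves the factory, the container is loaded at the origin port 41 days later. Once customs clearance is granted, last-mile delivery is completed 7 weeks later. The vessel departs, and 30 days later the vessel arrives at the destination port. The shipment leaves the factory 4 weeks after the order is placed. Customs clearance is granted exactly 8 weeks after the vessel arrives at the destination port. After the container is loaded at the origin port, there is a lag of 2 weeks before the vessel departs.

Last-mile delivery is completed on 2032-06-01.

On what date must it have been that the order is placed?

Last-mile delivery is completed: Jun 1, 2032.
Customs clearance is granted: Jun 1, 2032 − 7 weeks = Apr 13, 2032.
The vessel arrives at the destination port: Apr 13, 2032 − 8 weeks = Feb 17, 2032.
The vessel departs: Feb 17, 2032 − 30 days = Jan 18, 2032.
The container is loaded at the origin port: Jan 18, 2032 − 2 weeks = Jan 4, 2032.
The shipment leaves the factory: Jan 4, 2032 − 41 days = Nov 24, 2031.
The order is placed: Nov 24, 2031 − 4 weeks = Oct 27, 2031.

2031-10-27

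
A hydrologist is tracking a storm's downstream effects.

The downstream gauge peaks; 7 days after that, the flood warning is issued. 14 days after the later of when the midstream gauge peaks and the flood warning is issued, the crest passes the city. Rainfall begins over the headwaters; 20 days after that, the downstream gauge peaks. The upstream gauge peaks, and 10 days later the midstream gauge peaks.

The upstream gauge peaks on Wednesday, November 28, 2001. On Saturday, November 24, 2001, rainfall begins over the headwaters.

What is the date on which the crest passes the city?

The upstream gauge peaks: Nov 28, 2001.
The midstream gauge peaks: Nov 28, 2001 + 10 days = Dec 8, 2001.
Rainfall begins over the headwaters: Nov 24, 2001.
The downstream gauge peaks: Nov 24, 2001 + 20 days = Dec 14, 2001.
The flood warning is issued: Dec 14, 2001 + 7 days = Dec 21, 2001.
Both prerequisites met — the midstream gauge peaks (Dec 8, 2001), the flood warning is issued (Dec 21, 2001); the later is Dec 21, 2001.
The crest passes the city: Dec 21, 2001 + 14 days = Jan 4, 2002.

Friday, January 4, 2002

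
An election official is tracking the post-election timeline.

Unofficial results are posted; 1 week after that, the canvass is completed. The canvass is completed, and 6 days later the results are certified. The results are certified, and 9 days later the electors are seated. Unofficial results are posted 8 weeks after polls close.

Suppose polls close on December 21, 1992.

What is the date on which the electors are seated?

March 9, 1993

Polls close: Dec 21, 1992.
Unofficial results are posted: Dec 21, 1992 + 8 weeks = Feb 15, 1993.
The canvass is completed: Feb 15, 1993 + 1 week = Feb 22, 1993.
The results are certified: Feb 22, 1993 + 6 days = Feb 28, 1993.
The electors are seated: Feb 28, 1993 + 9 days = Mar 9, 1993.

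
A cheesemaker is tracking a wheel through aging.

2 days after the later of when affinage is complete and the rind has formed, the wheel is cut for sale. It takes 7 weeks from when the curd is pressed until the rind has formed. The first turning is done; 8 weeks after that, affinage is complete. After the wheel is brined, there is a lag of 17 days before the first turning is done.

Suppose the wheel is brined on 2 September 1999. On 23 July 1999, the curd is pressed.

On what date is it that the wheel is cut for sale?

16 November 1999

The wheel is brined: Sep 2, 1999.
The first turning is done: Sep 2, 1999 + 17 days = Sep 19, 1999.
Affinage is complete: Sep 19, 1999 + 8 weeks = Nov 14, 1999.
The curd is pressed: Jul 23, 1999.
The rind has formed: Jul 23, 1999 + 7 weeks = Sep 10, 1999.
Both prerequisites met — affinage is complete (Nov 14, 1999), the rind has formed (Sep 10, 1999); the later is Nov 14, 1999.
The wheel is cut for sale: Nov 14, 1999 + 2 days = Nov 16, 1999.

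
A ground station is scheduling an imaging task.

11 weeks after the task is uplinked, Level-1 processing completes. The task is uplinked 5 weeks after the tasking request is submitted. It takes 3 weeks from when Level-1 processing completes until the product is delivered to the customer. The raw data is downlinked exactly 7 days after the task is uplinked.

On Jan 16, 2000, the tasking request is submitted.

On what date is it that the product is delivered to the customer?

May 28, 2000

The tasking request is submitted: Jan 16, 2000.
The task is uplinked: Jan 16, 2000 + 5 weeks = Feb 20, 2000.
Level-1 processing completes: Feb 20, 2000 + 11 weeks = May 7, 2000.
The product is delivered to the customer: May 7, 2000 + 3 weeks = May 28, 2000.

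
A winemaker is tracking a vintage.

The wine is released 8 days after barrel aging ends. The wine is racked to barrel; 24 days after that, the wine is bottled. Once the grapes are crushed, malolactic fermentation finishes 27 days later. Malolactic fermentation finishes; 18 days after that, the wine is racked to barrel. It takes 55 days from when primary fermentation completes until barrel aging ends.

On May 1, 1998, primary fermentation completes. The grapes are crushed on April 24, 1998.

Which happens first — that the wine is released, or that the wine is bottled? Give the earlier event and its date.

The wine is bottled — July 2, 1998

Primary fermentation completes: May 1, 1998.
Barrel aging ends: May 1, 1998 + 55 days = Jun 25, 1998.
The wine is released: Jun 25, 1998 + 8 days = Jul 3, 1998.
The grapes are crushed: Apr 24, 1998.
Malolactic fermentation finishes: Apr 24, 1998 + 27 days = May 21, 1998.
The wine is racked to barrel: May 21, 1998 + 18 days = Jun 8, 1998.
The wine is bottled: Jun 8, 1998 + 24 days = Jul 2, 1998.
Comparing: the wine is released on Jul 3, 1998 vs the wine is bottled on Jul 2, 1998. Earlier: the wine is bottled.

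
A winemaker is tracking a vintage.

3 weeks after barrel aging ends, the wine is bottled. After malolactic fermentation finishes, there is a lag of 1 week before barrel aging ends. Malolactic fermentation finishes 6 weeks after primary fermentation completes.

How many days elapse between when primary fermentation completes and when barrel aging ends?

Causal path: primary fermentation completes → malolactic fermentation finishes → barrel aging ends.
Total delay along the path: 6 + 1 weeks = 7 weeks = 49 days.

49 days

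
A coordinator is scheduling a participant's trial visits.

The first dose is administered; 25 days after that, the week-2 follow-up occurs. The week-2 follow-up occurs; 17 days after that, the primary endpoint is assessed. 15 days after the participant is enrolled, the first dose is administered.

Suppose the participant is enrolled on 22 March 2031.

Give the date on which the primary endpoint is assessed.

18 May 2031

The participant is enrolled: Mar 22, 2031.
The first dose is administered: Mar 22, 2031 + 15 days = Apr 6, 2031.
The week-2 follow-up occurs: Apr 6, 2031 + 25 days = May 1, 2031.
The primary endpoint is assessed: May 1, 2031 + 17 days = May 18, 2031.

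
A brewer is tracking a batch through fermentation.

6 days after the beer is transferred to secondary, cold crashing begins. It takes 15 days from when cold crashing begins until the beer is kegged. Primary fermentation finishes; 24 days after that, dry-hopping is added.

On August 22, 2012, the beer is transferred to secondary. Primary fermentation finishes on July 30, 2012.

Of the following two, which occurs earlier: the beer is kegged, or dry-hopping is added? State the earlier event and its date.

Dry-hopping is added — August 23, 2012

The beer is transferred to secondary: Aug 22, 2012.
Cold crashing begins: Aug 22, 2012 + 6 days = Aug 28, 2012.
The beer is kegged: Aug 28, 2012 + 15 days = Sep 12, 2012.
Primary fermentation finishes: Jul 30, 2012.
Dry-hopping is added: Jul 30, 2012 + 24 days = Aug 23, 2012.
Comparing: the beer is kegged on Sep 12, 2012 vs dry-hopping is added on Aug 23, 2012. Earlier: dry-hopping is added.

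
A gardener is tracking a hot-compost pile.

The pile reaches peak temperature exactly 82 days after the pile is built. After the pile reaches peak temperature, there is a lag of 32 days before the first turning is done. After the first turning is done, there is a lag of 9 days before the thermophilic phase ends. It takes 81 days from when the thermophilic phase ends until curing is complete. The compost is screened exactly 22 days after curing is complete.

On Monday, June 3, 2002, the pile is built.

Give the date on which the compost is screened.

The pile is built: Jun 3, 2002.
The pile reaches peak temperature: Jun 3, 2002 + 82 days = Aug 24, 2002.
The first turning is done: Aug 24, 2002 + 32 days = Sep 25, 2002.
The thermophilic phase ends: Sep 25, 2002 + 9 days = Oct 4, 2002.
Curing is complete: Oct 4, 2002 + 81 days = Dec 24, 2002.
The compost is screened: Dec 24, 2002 + 22 days = Jan 15, 2003.

Wednesday, January 15, 2003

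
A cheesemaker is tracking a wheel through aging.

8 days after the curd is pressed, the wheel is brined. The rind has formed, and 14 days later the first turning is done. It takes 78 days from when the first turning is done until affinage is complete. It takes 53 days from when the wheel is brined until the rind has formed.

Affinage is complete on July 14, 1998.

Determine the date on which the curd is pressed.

February 11, 1998

Affinage is complete: Jul 14, 1998.
The first turning is done: Jul 14, 1998 − 78 days = Apr 27, 1998.
The rind has formed: Apr 27, 1998 − 14 days = Apr 13, 1998.
The wheel is brined: Apr 13, 1998 − 53 days = Feb 19, 1998.
The curd is pressed: Feb 19, 1998 − 8 days = Feb 11, 1998.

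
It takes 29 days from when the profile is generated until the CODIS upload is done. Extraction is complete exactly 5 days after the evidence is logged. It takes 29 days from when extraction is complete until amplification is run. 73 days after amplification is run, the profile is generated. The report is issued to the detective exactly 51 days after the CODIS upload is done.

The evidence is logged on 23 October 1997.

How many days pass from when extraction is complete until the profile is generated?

102 days

Causal path: extraction is complete → amplification is run → the profile is generated.
Total delay along the path: 29 + 73 = 102 days.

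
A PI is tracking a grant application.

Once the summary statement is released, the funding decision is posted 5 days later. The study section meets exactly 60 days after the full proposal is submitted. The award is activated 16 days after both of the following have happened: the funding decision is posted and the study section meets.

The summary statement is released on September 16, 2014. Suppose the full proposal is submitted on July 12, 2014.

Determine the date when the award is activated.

The summary statement is released: Sep 16, 2014.
The funding decision is posted: Sep 16, 2014 + 5 days = Sep 21, 2014.
The full proposal is submitted: Jul 12, 2014.
The study section meets: Jul 12, 2014 + 60 days = Sep 10, 2014.
Both prerequisites met — the funding decision is posted (Sep 21, 2014), the study section meets (Sep 10, 2014); the later is Sep 21, 2014.
The award is activated: Sep 21, 2014 + 16 days = Oct 7, 2014.

October 7, 2014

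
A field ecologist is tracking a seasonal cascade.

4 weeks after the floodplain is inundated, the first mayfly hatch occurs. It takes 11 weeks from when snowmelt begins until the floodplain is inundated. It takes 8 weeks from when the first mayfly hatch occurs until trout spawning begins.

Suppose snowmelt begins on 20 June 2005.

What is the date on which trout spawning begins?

28 November 2005

Snowmelt begins: Jun 20, 2005.
The floodplain is inundated: Jun 20, 2005 + 11 weeks = Sep 5, 2005.
The first mayfly hatch occurs: Sep 5, 2005 + 4 weeks = Oct 3, 2005.
Trout spawning begins: Oct 3, 2005 + 8 weeks = Nov 28, 2005.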